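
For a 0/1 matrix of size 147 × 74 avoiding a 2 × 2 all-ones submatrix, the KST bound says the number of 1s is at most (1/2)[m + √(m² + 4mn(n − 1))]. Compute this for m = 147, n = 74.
z(147, 74; 2, 2) ≤ (1/2)[147 + √(147² + 4·147·74·73)] = (1/2)[147 + √3197985] = 967.6455

Kővári–Sós–Turán: let r_1, ..., r_147 be the row sums and z = Σ r_i the total number of 1s. Each pair of columns can share at most one row with both entries 1 (else a 2×2 all-ones block appears), so Σ_i C(r_i, 2) ≤ C(74, 2) = 2701. By convexity Σ_i C(r_i, 2) ≥ 147·C(z/147, 2) = z(z − 147)/(2·147), giving z² − 147z − 147·74·73 ≤ 0 and hence z ≤ (1/2)[147 + √(21609 + 4·794094)] = (1/2)[147 + √3197985] ≈ (1/2)(147 + 1788.2911) = 967.6455.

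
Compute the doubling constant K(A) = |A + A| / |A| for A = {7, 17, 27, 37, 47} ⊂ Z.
K = |A + A| / |A| = 9/5

Enumerate A + A = {a + b : a, b ∈ A}. With |A| = 5, there are |A|^2 = 25 ordered sum pairs; collecting distinct values, A + A = {14, 24, 34, 44, 54, 64, 74, 84, 94}, so |A + A| = 9. Thus K = 9/5. Here |A + A| = 2|A| − 1 = 9, the minimum possible — so K = 9/5 is minimal, which holds iff A is an arithmetic progression.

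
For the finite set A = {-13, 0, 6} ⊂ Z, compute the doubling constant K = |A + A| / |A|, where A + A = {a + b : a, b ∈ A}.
K = |A + A| / |A| = 6/3 = 2

Enumerate A + A = {a + b : a, b ∈ A}. With |A| = 3, there are |A|^2 = 9 ordered sum pairs; collecting distinct values, A + A = {-26, -13, -7, 0, 6, 12}, so |A + A| = 6. Thus K = 6/3 = 2. For comparison, the minimum possible |A + A| over all 3-element sets is 2·3 − 1 = 5 (so min K = 5/3), attained only by arithmetic progressions.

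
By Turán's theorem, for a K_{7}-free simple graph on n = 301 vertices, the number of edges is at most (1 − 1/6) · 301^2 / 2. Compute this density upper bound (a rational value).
Turán density bound = (5/6) · 301^2/2 = 453005/12 ≈ 37750.4167

Turán's theorem: ex(n, K_{r+1}) is achieved by the complete r-partite Turán graph T(n, r) with parts as balanced as possible, and is at most (1 − 1/r) · n^2/2. For r = 6, n = 301: the density bound is (5/6) · 90601/2 = 453005/12 ≈ 37750.4167. The integer-valued extremum is e(T(301, 6)) = 37750, which is strictly less than the density bound 453005/12 since 6 ∤ 301 (the parts of T(301, 6) cannot all be equal).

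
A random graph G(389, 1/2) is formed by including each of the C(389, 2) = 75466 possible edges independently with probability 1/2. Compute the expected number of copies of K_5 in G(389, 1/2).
E[# K_5] = C(389, 5) · (1/2)^C(5, 2) = 72336764577 / 2^10 ≈ 70641371.657227

For each 5-subset S of vertices (there are C(389, 5) = 72336764577 such S), let X_S = 1 if S induces a K_5 (all C(5, 2) = 10 edges present). Then P(X_S = 1) = (1/2)^10 = 1/1024. By linearity of expectation, E[# K_5] = C(389, 5) · (1/2)^10 = 72336764577 / 1024 ≈ 70641371.657227.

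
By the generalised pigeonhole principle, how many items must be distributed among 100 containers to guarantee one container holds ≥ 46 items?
n = (46 − 1)·100 + 1 = 4501

By the generalised pigeonhole principle, to guarantee some box contains ≥ r objects we need more than (r − 1) · k objects total. Threshold: n = (r − 1) · k + 1. With r = 46 and k = 100: n = 45 · 100 + 1 = 4500 + 1 = 4501. For n = 4500 = 45 · 100, we can put exactly 45 objects in every box, avoiding 46 in any single one — so 4501 is tight.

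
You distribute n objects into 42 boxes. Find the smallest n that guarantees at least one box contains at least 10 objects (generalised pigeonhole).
n = (10 − 1)·42 + 1 = 379

By the generalised pigeonhole principle, to guarantee some box contains ≥ r objects we need more than (r − 1) · k objects total. Threshold: n = (r − 1) · k + 1. With r = 10 and k = 42: n = 9 · 42 + 1 = 378 + 1 = 379. For n = 378 = 9 · 42, we can put exactly 9 objects in every box, avoiding 10 in any single one — so 379 is tight.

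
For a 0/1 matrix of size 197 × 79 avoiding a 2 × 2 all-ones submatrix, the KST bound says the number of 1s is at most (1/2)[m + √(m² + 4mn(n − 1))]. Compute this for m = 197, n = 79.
z(197, 79; 2, 2) ≤ (1/2)[197 + √(197² + 4·197·79·78)] = (1/2)[197 + √4894465] = 1204.6719

Kővári–Sós–Turán: let r_1, ..., r_197 be the row sums and z = Σ r_i the total number of 1s. Each pair of columns can share at most one row with both entries 1 (else a 2×2 all-ones block appears), so Σ_i C(r_i, 2) ≤ C(79, 2) = 3081. By convexity Σ_i C(r_i, 2) ≥ 197·C(z/197, 2) = z(z − 197)/(2·197), giving z² − 197z − 197·79·78 ≤ 0 and hence z ≤ (1/2)[197 + √(38809 + 4·1213914)] = (1/2)[197 + √4894465] ≈ (1/2)(197 + 2212.3438) = 1204.6719.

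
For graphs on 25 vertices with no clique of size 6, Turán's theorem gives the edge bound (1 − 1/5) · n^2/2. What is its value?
Turán density bound = (4/5) · 25^2/2 = 250

Turán's theorem: ex(n, K_{r+1}) is achieved by the complete r-partite Turán graph T(n, r) with parts as balanced as possible, and is at most (1 − 1/r) · n^2/2. For r = 5, n = 25: the density bound is (4/5) · 625/2 = 250. Since 5 ∣ 25, the Turán graph T(25, 5) has parts of equal size 5, and its edge count e(T(25, 5)) = 250 attains the density bound exactly.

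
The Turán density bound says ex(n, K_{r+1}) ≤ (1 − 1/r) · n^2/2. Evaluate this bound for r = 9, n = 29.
Turán density bound = (8/9) · 29^2/2 = 3364/9 ≈ 373.7778

Turán's theorem: ex(n, K_{r+1}) is achieved by the complete r-partite Turán graph T(n, r) with parts as balanced as possible, and is at most (1 − 1/r) · n^2/2. For r = 9, n = 29: the density bound is (8/9) · 841/2 = 3364/9 ≈ 373.7778. The integer-valued extremum is e(T(29, 9)) = 373, which is strictly less than the density bound 3364/9 since 9 ∤ 29 (the parts of T(29, 9) cannot all be equal).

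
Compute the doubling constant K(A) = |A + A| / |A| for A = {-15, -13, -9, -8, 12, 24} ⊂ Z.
K = |A + A| / |A| = 21/6 = 7/2

Enumerate A + A = {a + b : a, b ∈ A}. With |A| = 6, there are |A|^2 = 36 ordered sum pairs; collecting distinct values, A + A = {-30, -28, -26, -24, -23, -22, -21, -18, -17, -16, -3, -1, 3, 4, 9, 11, 15, 16, 24, 36, 48}, so |A + A| = 21. Thus K = 21/6 = 7/2. For comparison, the minimum possible |A + A| over all 6-element sets is 2·6 − 1 = 11 (so min K = 11/6), attained only by arithmetic progressions.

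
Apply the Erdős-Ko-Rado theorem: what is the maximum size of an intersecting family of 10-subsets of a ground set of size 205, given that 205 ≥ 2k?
max |F| = C(204, 9) = 1409876783932540

The Erdős-Ko-Rado theorem states: for n ≥ 2k, an intersecting family of k-subsets of an n-element set has size at most C(n − 1, k − 1), with equality for 'star' families {A ⊆ [n] : |A| = k, i ∈ A} (fix an element i). For n = 205, k = 10: C(204, 9) = 1409876783932540.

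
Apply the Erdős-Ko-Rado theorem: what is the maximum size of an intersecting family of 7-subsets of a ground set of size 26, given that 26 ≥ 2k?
max |F| = C(25, 6) = 177100

Erdős-Ko-Rado (1961): when n ≥ 2k, max |F| = C(n−1, k−1). The bound is attained by the star {A : i ∈ A} for any fixed i ∈ [n]. Here C(26−1, 7−1) = C(25, 6) = 177100.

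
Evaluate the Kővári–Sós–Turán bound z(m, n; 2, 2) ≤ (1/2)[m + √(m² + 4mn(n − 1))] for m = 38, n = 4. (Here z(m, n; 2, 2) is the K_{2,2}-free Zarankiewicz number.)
z(38, 4; 2, 2) ≤ (1/2)[38 + √(38² + 4·38·4·3)] = (1/2)[38 + √3268] = 47.5832

Kővári–Sós–Turán: let r_1, ..., r_38 be the row sums and z = Σ r_i the total number of 1s. Each pair of columns can share at most one row with both entries 1 (else a 2×2 all-ones block appears), so Σ_i C(r_i, 2) ≤ C(4, 2) = 6. By convexity Σ_i C(r_i, 2) ≥ 38·C(z/38, 2) = z(z − 38)/(2·38), giving z² − 38z − 38·4·3 ≤ 0 and hence z ≤ (1/2)[38 + √(1444 + 4·456)] = (1/2)[38 + √3268] ≈ (1/2)(38 + 57.1664) = 47.5832.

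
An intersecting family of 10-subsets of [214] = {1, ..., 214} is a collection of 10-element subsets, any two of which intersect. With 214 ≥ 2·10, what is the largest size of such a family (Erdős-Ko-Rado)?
max |F| = C(213, 9) = 2095343501455490

The Erdős-Ko-Rado theorem states: for n ≥ 2k, an intersecting family of k-subsets of an n-element set has size at most C(n − 1, k − 1), with equality for 'star' families {A ⊆ [n] : |A| = k, i ∈ A} (fix an element i). For n = 214, k = 10: C(213, 9) = 2095343501455490.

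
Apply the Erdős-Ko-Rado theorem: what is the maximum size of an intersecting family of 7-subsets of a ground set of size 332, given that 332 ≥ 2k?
max |F| = C(331, 6) = 1745197296766

The Erdős-Ko-Rado theorem states: for n ≥ 2k, an intersecting family of k-subsets of an n-element set has size at most C(n − 1, k − 1), with equality for 'star' families {A ⊆ [n] : |A| = k, i ∈ A} (fix an element i). For n = 332, k = 7: C(331, 6) = 1745197296766.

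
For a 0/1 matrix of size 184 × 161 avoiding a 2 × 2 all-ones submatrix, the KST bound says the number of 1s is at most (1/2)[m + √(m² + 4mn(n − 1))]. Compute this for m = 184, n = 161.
z(184, 161; 2, 2) ≤ (1/2)[184 + √(184² + 4·184·161·160)] = (1/2)[184 + √18993216] = 2271.0603

Kővári–Sós–Turán: let r_1, ..., r_184 be the row sums and z = Σ r_i the total number of 1s. Each pair of columns can share at most one row with both entries 1 (else a 2×2 all-ones block appears), so Σ_i C(r_i, 2) ≤ C(161, 2) = 12880. By convexity Σ_i C(r_i, 2) ≥ 184·C(z/184, 2) = z(z − 184)/(2·184), giving z² − 184z − 184·161·160 ≤ 0 and hence z ≤ (1/2)[184 + √(33856 + 4·4739840)] = (1/2)[184 + √18993216] ≈ (1/2)(184 + 4358.1207) = 2271.0603.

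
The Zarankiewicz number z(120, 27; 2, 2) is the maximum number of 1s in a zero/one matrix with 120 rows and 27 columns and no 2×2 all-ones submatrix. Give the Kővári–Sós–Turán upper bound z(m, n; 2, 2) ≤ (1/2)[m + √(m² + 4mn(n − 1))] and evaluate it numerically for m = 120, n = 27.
z(120, 27; 2, 2) ≤ (1/2)[120 + √(120² + 4·120·27·26)] = (1/2)[120 + √351360] = 356.3781

Kővári–Sós–Turán: let r_1, ..., r_120 be the row sums and z = Σ r_i the total number of 1s. Each pair of columns can share at most one row with both entries 1 (else a 2×2 all-ones block appears), so Σ_i C(r_i, 2) ≤ C(27, 2) = 351. By convexity Σ_i C(r_i, 2) ≥ 120·C(z/120, 2) = z(z − 120)/(2·120), giving z² − 120z − 120·27·26 ≤ 0 and hence z ≤ (1/2)[120 + √(14400 + 4·84240)] = (1/2)[120 + √351360] ≈ (1/2)(120 + 592.7563) = 356.3781.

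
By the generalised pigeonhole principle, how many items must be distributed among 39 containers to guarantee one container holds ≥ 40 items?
n = (40 − 1)·39 + 1 = 1522

By the generalised pigeonhole principle, to guarantee some box contains ≥ r objects we need more than (r − 1) · k objects total. Threshold: n = (r − 1) · k + 1. With r = 40 and k = 39: n = 39 · 39 + 1 = 1521 + 1 = 1522. For n = 1521 = 39 · 39, we can put exactly 39 objects in every box, avoiding 40 in any single one — so 1522 is tight.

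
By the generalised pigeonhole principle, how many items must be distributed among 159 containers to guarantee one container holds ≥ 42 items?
n = (42 − 1)·159 + 1 = 6520

By the generalised pigeonhole principle, to guarantee some box contains ≥ r objects we need more than (r − 1) · k objects total. Threshold: n = (r − 1) · k + 1. With r = 42 and k = 159: n = 41 · 159 + 1 = 6519 + 1 = 6520. For n = 6519 = 41 · 159, we can put exactly 41 objects in every box, avoiding 42 in any single one — so 6520 is tight.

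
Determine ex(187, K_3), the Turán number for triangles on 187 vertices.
ex(187, K_3) = ⌊187^2/4⌋ = 8742

Mantel (1907): a triangle-free graph on n vertices has at most ⌊n^2/4⌋ edges, with equality for the complete bipartite graph K_{⌊n/2⌋, ⌈n/2⌉}. For n = 187: ⌊187^2/4⌋ = ⌊34969/4⌋ = 8742. The extremal graph is K_{93, 94}, which has 93·94 = 8742 edges.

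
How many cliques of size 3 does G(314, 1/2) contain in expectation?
E[# K_3] = C(314, 3) · (1/2)^C(3, 2) = 5110664 / 2^3 = 638833

For each 3-subset S of vertices (there are C(314, 3) = 5110664 such S), let X_S = 1 if S induces a K_3 (all C(3, 2) = 3 edges present). Then P(X_S = 1) = (1/2)^3 = 1/8. By linearity of expectation, E[# K_3] = C(314, 3) · (1/2)^3 = 5110664 / 8 = 638833.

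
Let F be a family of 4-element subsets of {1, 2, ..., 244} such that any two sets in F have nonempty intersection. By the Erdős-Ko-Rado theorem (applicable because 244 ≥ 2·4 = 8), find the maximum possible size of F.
max |F| = C(243, 3) = 2362041

Erdős-Ko-Rado (1961): when n ≥ 2k, max |F| = C(n−1, k−1). The bound is attained by the star {A : i ∈ A} for any fixed i ∈ [n]. Here C(244−1, 4−1) = C(243, 3) = 2362041.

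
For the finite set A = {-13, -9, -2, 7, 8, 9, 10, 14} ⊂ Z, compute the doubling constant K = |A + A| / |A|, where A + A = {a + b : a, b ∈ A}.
K = |A + A| / |A| = 30/8 = 15/4

Enumerate A + A = {a + b : a, b ∈ A}. With |A| = 8, there are |A|^2 = 64 ordered sum pairs; collecting distinct values, A + A = {-26, -22, -18, -15, -11, -6, -5, -4, -3, -2, -1, 0, 1, 5, 6, 7, 8, 12, 14, 15, 16, 17, 18, 19, 20, 21, 22, 23, 24, 28}, so |A + A| = 30. Thus K = 30/8 = 15/4. For comparison, the minimum possible |A + A| over all 8-element sets is 2·8 − 1 = 15 (so min K = 15/8), attained only by arithmetic progressions.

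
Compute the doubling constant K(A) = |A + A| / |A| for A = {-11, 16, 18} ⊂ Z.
K = |A + A| / |A| = 6/3 = 2

Enumerate A + A = {a + b : a, b ∈ A}. With |A| = 3, there are |A|^2 = 9 ordered sum pairs; collecting distinct values, A + A = {-22, 5, 7, 32, 34, 36}, so |A + A| = 6. Thus K = 6/3 = 2. For comparison, the minimum possible |A + A| over all 3-element sets is 2·3 − 1 = 5 (so min K = 5/3), attained only by arithmetic progressions.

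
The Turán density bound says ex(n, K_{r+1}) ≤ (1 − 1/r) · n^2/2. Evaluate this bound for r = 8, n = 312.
Turán density bound = (7/8) · 312^2/2 = 42588

Turán's theorem: ex(n, K_{r+1}) is achieved by the complete r-partite Turán graph T(n, r) with parts as balanced as possible, and is at most (1 − 1/r) · n^2/2. For r = 8, n = 312: the density bound is (7/8) · 97344/2 = 42588. Since 8 ∣ 312, the Turán graph T(312, 8) has parts of equal size 39, and its edge count e(T(312, 8)) = 42588 attains the density bound exactly.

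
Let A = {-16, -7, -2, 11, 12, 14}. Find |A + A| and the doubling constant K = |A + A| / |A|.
K = |A + A| / |A| = 20/6 = 10/3

Enumerate A + A = {a + b : a, b ∈ A}. With |A| = 6, there are |A|^2 = 36 ordered sum pairs; collecting distinct values, A + A = {-32, -23, -18, -14, -9, -5, -4, -2, 4, 5, 7, 9, 10, 12, 22, 23, 24, 25, 26, 28}, so |A + A| = 20. Thus K = 20/6 = 10/3. For comparison, the minimum possible |A + A| over all 6-element sets is 2·6 − 1 = 11 (so min K = 11/6), attained only by arithmetic progressions.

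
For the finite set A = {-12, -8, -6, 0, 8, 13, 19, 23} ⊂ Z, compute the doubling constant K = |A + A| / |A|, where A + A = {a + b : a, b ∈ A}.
K = |A + A| / |A| = 31/8

Enumerate A + A = {a + b : a, b ∈ A}. With |A| = 8, there are |A|^2 = 64 ordered sum pairs; collecting distinct values, A + A = {-24, -20, -18, -16, -14, -12, -8, -6, -4, 0, 1, 2, 5, 7, 8, 11, 13, 15, 16, 17, 19, 21, 23, 26, 27, 31, 32, 36, 38, 42, 46}, so |A + A| = 31. Thus K = 31/8. For comparison, the minimum possible |A + A| over all 8-element sets is 2·8 − 1 = 15 (so min K = 15/8), attained only by arithmetic progressions.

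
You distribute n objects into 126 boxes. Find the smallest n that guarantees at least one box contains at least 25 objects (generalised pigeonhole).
n = (25 − 1)·126 + 1 = 3025

By the generalised pigeonhole principle, to guarantee some box contains ≥ r objects we need more than (r − 1) · k objects total. Threshold: n = (r − 1) · k + 1. With r = 25 and k = 126: n = 24 · 126 + 1 = 3024 + 1 = 3025. For n = 3024 = 24 · 126, we can put exactly 24 objects in every box, avoiding 25 in any single one — so 3025 is tight.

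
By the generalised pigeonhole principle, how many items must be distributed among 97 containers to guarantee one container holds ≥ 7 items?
n = (7 − 1)·97 + 1 = 583

By the generalised pigeonhole principle, to guarantee some box contains ≥ r objects we need more than (r − 1) · k objects total. Threshold: n = (r − 1) · k + 1. With r = 7 and k = 97: n = 6 · 97 + 1 = 582 + 1 = 583. For n = 582 = 6 · 97, we can put exactly 6 objects in every box, avoiding 7 in any single one — so 583 is tight.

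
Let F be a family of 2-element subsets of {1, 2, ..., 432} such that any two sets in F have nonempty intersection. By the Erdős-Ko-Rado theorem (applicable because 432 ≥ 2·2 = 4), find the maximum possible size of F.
max |F| = C(431, 1) = 431

The Erdős-Ko-Rado theorem states: for n ≥ 2k, an intersecting family of k-subsets of an n-element set has size at most C(n − 1, k − 1), with equality for 'star' families {A ⊆ [n] : |A| = k, i ∈ A} (fix an element i). For n = 432, k = 2: C(431, 1) = 431.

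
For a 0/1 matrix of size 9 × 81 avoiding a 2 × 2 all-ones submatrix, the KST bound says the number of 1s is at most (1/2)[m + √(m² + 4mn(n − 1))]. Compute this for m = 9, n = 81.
z(9, 81; 2, 2) ≤ (1/2)[9 + √(9² + 4·9·81·80)] = (1/2)[9 + √233361] = 246.0373

Kővári–Sós–Turán: let r_1, ..., r_9 be the row sums and z = Σ r_i the total number of 1s. Each pair of columns can share at most one row with both entries 1 (else a 2×2 all-ones block appears), so Σ_i C(r_i, 2) ≤ C(81, 2) = 3240. By convexity Σ_i C(r_i, 2) ≥ 9·C(z/9, 2) = z(z − 9)/(2·9), giving z² − 9z − 9·81·80 ≤ 0 and hence z ≤ (1/2)[9 + √(81 + 4·58320)] = (1/2)[9 + √233361] ≈ (1/2)(9 + 483.0745) = 246.0373.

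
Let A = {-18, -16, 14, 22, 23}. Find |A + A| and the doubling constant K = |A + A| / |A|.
K = |A + A| / |A| = 15/5 = 3

Enumerate A + A = {a + b : a, b ∈ A}. With |A| = 5, there are |A|^2 = 25 ordered sum pairs; collecting distinct values, A + A = {-36, -34, -32, -4, -2, 4, 5, 6, 7, 28, 36, 37, 44, 45, 46}, so |A + A| = 15. Thus K = 15/5 = 3. For comparison, the minimum possible |A + A| over all 5-element sets is 2·5 − 1 = 9 (so min K = 9/5), attained only by arithmetic progressions.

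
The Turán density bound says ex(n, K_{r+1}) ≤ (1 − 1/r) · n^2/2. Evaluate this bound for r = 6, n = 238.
Turán density bound = (5/6) · 238^2/2 = 70805/3 ≈ 23601.6667

Turán's theorem: ex(n, K_{r+1}) is achieved by the complete r-partite Turán graph T(n, r) with parts as balanced as possible, and is at most (1 − 1/r) · n^2/2. For r = 6, n = 238: the density bound is (5/6) · 56644/2 = 70805/3 ≈ 23601.6667. The integer-valued extremum is e(T(238, 6)) = 23601, which is strictly less than the density bound 70805/3 since 6 ∤ 238 (the parts of T(238, 6) cannot all be equal).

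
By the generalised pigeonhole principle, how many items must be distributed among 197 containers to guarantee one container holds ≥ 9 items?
n = (9 − 1)·197 + 1 = 1577

By the generalised pigeonhole principle, to guarantee some box contains ≥ r objects we need more than (r − 1) · k objects total. Threshold: n = (r − 1) · k + 1. With r = 9 and k = 197: n = 8 · 197 + 1 = 1576 + 1 = 1577. For n = 1576 = 8 · 197, we can put exactly 8 objects in every box, avoiding 9 in any single one — so 1577 is tight.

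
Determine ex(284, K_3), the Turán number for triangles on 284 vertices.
ex(284, K_3) = ⌊284^2/4⌋ = 20164

Mantel (1907): a triangle-free graph on n vertices has at most ⌊n^2/4⌋ edges, with equality for the complete bipartite graph K_{⌊n/2⌋, ⌈n/2⌉}. For n = 284: ⌊284^2/4⌋ = ⌊80656/4⌋ = 20164. The extremal graph is K_{142, 142}, which has 142·142 = 20164 edges.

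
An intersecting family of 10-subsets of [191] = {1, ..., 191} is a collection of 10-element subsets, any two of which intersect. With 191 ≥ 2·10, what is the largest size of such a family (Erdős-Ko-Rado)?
max |F| = C(190, 9) = 733629525258630

The Erdős-Ko-Rado theorem states: for n ≥ 2k, an intersecting family of k-subsets of an n-element set has size at most C(n − 1, k − 1), with equality for 'star' families {A ⊆ [n] : |A| = k, i ∈ A} (fix an element i). For n = 191, k = 10: C(190, 9) = 733629525258630.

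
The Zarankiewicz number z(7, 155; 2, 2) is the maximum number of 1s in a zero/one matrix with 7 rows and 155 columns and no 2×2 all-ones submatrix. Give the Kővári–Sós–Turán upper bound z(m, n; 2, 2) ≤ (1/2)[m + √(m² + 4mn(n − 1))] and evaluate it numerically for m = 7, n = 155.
z(7, 155; 2, 2) ≤ (1/2)[7 + √(7² + 4·7·155·154)] = (1/2)[7 + √668409] = 412.2814

Kővári–Sós–Turán: let r_1, ..., r_7 be the row sums and z = Σ r_i the total number of 1s. Each pair of columns can share at most one row with both entries 1 (else a 2×2 all-ones block appears), so Σ_i C(r_i, 2) ≤ C(155, 2) = 11935. By convexity Σ_i C(r_i, 2) ≥ 7·C(z/7, 2) = z(z − 7)/(2·7), giving z² − 7z − 7·155·154 ≤ 0 and hence z ≤ (1/2)[7 + √(49 + 4·167090)] = (1/2)[7 + √668409] ≈ (1/2)(7 + 817.5628) = 412.2814.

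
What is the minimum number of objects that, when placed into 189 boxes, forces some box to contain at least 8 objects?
n = (8 − 1)·189 + 1 = 1324

By the generalised pigeonhole principle, to guarantee some box contains ≥ r objects we need more than (r − 1) · k objects total. Threshold: n = (r − 1) · k + 1. With r = 8 and k = 189: n = 7 · 189 + 1 = 1323 + 1 = 1324. For n = 1323 = 7 · 189, we can put exactly 7 objects in every box, avoiding 8 in any single one — so 1324 is tight.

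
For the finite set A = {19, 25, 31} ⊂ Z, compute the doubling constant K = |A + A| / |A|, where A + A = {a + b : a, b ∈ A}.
K = |A + A| / |A| = 5/3

Enumerate A + A = {a + b : a, b ∈ A}. With |A| = 3, there are |A|^2 = 9 ordered sum pairs; collecting distinct values, A + A = {38, 44, 50, 56, 62}, so |A + A| = 5. Thus K = 5/3. Here |A + A| = 2|A| − 1 = 5, the minimum possible — so K = 5/3 is minimal, which holds iff A is an arithmetic progression.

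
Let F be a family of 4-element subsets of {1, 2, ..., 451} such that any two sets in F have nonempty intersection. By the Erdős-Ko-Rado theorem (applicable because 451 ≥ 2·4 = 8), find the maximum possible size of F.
max |F| = C(450, 3) = 15086400

The Erdős-Ko-Rado theorem states: for n ≥ 2k, an intersecting family of k-subsets of an n-element set has size at most C(n − 1, k − 1), with equality for 'star' families {A ⊆ [n] : |A| = k, i ∈ A} (fix an element i). For n = 451, k = 4: C(450, 3) = 15086400.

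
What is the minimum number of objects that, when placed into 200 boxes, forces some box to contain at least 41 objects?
n = (41 − 1)·200 + 1 = 8001

By the generalised pigeonhole principle, to guarantee some box contains ≥ r objects we need more than (r − 1) · k objects total. Threshold: n = (r − 1) · k + 1. With r = 41 and k = 200: n = 40 · 200 + 1 = 8000 + 1 = 8001. For n = 8000 = 40 · 200, we can put exactly 40 objects in every box, avoiding 41 in any single one — so 8001 is tight.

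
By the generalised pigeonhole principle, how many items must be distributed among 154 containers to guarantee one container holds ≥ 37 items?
n = (37 − 1)·154 + 1 = 5545

By the generalised pigeonhole principle, to guarantee some box contains ≥ r objects we need more than (r − 1) · k objects total. Threshold: n = (r − 1) · k + 1. With r = 37 and k = 154: n = 36 · 154 + 1 = 5544 + 1 = 5545. For n = 5544 = 36 · 154, we can put exactly 36 objects in every box, avoiding 37 in any single one — so 5545 is tight.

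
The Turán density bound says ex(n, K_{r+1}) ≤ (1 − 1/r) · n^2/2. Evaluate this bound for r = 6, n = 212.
Turán density bound = (5/6) · 212^2/2 = 56180/3 ≈ 18726.6667

Turán's theorem: ex(n, K_{r+1}) is achieved by the complete r-partite Turán graph T(n, r) with parts as balanced as possible, and is at most (1 − 1/r) · n^2/2. For r = 6, n = 212: the density bound is (5/6) · 44944/2 = 56180/3 ≈ 18726.6667. The integer-valued extremum is e(T(212, 6)) = 18726, which is strictly less than the density bound 56180/3 since 6 ∤ 212 (the parts of T(212, 6) cannot all be equal).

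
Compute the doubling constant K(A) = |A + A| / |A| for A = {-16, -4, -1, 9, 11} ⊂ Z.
K = |A + A| / |A| = 14/5

Enumerate A + A = {a + b : a, b ∈ A}. With |A| = 5, there are |A|^2 = 25 ordered sum pairs; collecting distinct values, A + A = {-32, -20, -17, -8, -7, -5, -2, 5, 7, 8, 10, 18, 20, 22}, so |A + A| = 14. Thus K = 14/5. For comparison, the minimum possible |A + A| over all 5-element sets is 2·5 − 1 = 9 (so min K = 9/5), attained only by arithmetic progressions.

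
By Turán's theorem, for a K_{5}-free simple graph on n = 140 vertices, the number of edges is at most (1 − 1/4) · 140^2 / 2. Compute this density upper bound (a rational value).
Turán density bound = (3/4) · 140^2/2 = 7350

Turán's theorem: ex(n, K_{r+1}) is achieved by the complete r-partite Turán graph T(n, r) with parts as balanced as possible, and is at most (1 − 1/r) · n^2/2. For r = 4, n = 140: the density bound is (3/4) · 19600/2 = 7350. Since 4 ∣ 140, the Turán graph T(140, 4) has parts of equal size 35, and its edge count e(T(140, 4)) = 7350 attains the density bound exactly.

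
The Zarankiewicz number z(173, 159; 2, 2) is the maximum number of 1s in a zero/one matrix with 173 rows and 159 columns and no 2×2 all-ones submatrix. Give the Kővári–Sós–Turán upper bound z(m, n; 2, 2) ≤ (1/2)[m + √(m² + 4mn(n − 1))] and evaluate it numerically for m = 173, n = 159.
z(173, 159; 2, 2) ≤ (1/2)[173 + √(173² + 4·173·159·158)] = (1/2)[173 + √17414353] = 2173.0254

Kővári–Sós–Turán: let r_1, ..., r_173 be the row sums and z = Σ r_i the total number of 1s. Each pair of columns can share at most one row with both entries 1 (else a 2×2 all-ones block appears), so Σ_i C(r_i, 2) ≤ C(159, 2) = 12561. By convexity Σ_i C(r_i, 2) ≥ 173·C(z/173, 2) = z(z − 173)/(2·173), giving z² − 173z − 173·159·158 ≤ 0 and hence z ≤ (1/2)[173 + √(29929 + 4·4346106)] = (1/2)[173 + √17414353] ≈ (1/2)(173 + 4173.0508) = 2173.0254.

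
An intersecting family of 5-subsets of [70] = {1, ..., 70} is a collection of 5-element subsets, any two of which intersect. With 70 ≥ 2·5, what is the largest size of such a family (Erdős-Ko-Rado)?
max |F| = C(69, 4) = 864501

Erdős-Ko-Rado (1961): when n ≥ 2k, max |F| = C(n−1, k−1). The bound is attained by the star {A : i ∈ A} for any fixed i ∈ [n]. Here C(70−1, 5−1) = C(69, 4) = 864501.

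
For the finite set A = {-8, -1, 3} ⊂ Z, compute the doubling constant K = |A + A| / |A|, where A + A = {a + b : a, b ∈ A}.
K = |A + A| / |A| = 6/3 = 2

Enumerate A + A = {a + b : a, b ∈ A}. With |A| = 3, there are |A|^2 = 9 ordered sum pairs; collecting distinct values, A + A = {-16, -9, -5, -2, 2, 6}, so |A + A| = 6. Thus K = 6/3 = 2. For comparison, the minimum possible |A + A| over all 3-element sets is 2·3 − 1 = 5 (so min K = 5/3), attained only by arithmetic progressions.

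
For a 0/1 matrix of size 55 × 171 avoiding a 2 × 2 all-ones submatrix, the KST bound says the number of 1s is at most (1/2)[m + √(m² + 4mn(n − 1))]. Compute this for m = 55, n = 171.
z(55, 171; 2, 2) ≤ (1/2)[55 + √(55² + 4·55·171·170)] = (1/2)[55 + √6398425] = 1292.2554

Kővári–Sós–Turán: let r_1, ..., r_55 be the row sums and z = Σ r_i the total number of 1s. Each pair of columns can share at most one row with both entries 1 (else a 2×2 all-ones block appears), so Σ_i C(r_i, 2) ≤ C(171, 2) = 14535. By convexity Σ_i C(r_i, 2) ≥ 55·C(z/55, 2) = z(z − 55)/(2·55), giving z² − 55z − 55·171·170 ≤ 0 and hence z ≤ (1/2)[55 + √(3025 + 4·1598850)] = (1/2)[55 + √6398425] ≈ (1/2)(55 + 2529.5108) = 1292.2554.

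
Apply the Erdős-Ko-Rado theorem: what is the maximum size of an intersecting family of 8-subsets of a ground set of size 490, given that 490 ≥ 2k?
max |F| = C(489, 7) = 1270567101785652

The Erdős-Ko-Rado theorem states: for n ≥ 2k, an intersecting family of k-subsets of an n-element set has size at most C(n − 1, k − 1), with equality for 'star' families {A ⊆ [n] : |A| = k, i ∈ A} (fix an element i). For n = 490, k = 8: C(489, 7) = 1270567101785652.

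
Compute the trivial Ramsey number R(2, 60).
R(2, 60) = 60

R(2, k) = k for all k ≥ 2: in a 2-colouring of K_k, either some edge is red (a red K_2) or all edges are blue (a blue K_k). And K_{59} coloured all-blue has no blue K_60, so R(2, 60) > 59. Hence R(2, 60) = 60.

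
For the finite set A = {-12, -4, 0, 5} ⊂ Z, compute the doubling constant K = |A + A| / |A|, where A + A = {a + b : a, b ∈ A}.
K = |A + A| / |A| = 10/4 = 5/2

Enumerate A + A = {a + b : a, b ∈ A}. With |A| = 4, there are |A|^2 = 16 ordered sum pairs; collecting distinct values, A + A = {-24, -16, -12, -8, -7, -4, 0, 1, 5, 10}, so |A + A| = 10. Thus K = 10/4 = 5/2. For comparison, the minimum possible |A + A| over all 4-element sets is 2·4 − 1 = 7 (so min K = 7/4), attained only by arithmetic progressions.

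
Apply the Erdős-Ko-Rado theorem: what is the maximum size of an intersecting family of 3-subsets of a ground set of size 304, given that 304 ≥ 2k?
max |F| = C(303, 2) = 45753

The Erdős-Ko-Rado theorem states: for n ≥ 2k, an intersecting family of k-subsets of an n-element set has size at most C(n − 1, k − 1), with equality for 'star' families {A ⊆ [n] : |A| = k, i ∈ A} (fix an element i). For n = 304, k = 3: C(303, 2) = 45753.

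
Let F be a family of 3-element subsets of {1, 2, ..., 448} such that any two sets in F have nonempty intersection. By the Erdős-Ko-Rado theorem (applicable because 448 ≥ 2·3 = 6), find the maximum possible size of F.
max |F| = C(447, 2) = 99681

Erdős-Ko-Rado (1961): when n ≥ 2k, max |F| = C(n−1, k−1). The bound is attained by the star {A : i ∈ A} for any fixed i ∈ [n]. Here C(448−1, 3−1) = C(447, 2) = 99681.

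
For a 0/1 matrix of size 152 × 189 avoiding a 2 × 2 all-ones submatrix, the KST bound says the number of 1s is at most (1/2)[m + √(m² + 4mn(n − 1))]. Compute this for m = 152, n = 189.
z(152, 189; 2, 2) ≤ (1/2)[152 + √(152² + 4·152·189·188)] = (1/2)[152 + √21626560] = 2401.2183

Kővári–Sós–Turán: let r_1, ..., r_152 be the row sums and z = Σ r_i the total number of 1s. Each pair of columns can share at most one row with both entries 1 (else a 2×2 all-ones block appears), so Σ_i C(r_i, 2) ≤ C(189, 2) = 17766. By convexity Σ_i C(r_i, 2) ≥ 152·C(z/152, 2) = z(z − 152)/(2·152), giving z² − 152z − 152·189·188 ≤ 0 and hence z ≤ (1/2)[152 + √(23104 + 4·5400864)] = (1/2)[152 + √21626560] ≈ (1/2)(152 + 4650.4365) = 2401.2183.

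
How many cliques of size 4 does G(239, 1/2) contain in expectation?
E[# K_4] = C(239, 4) · (1/2)^C(4, 2) = 132563501 / 2^6 = 2071304.703125

For each 4-subset S of vertices (there are C(239, 4) = 132563501 such S), let X_S = 1 if S induces a K_4 (all C(4, 2) = 6 edges present). Then P(X_S = 1) = (1/2)^6 = 1/64. By linearity of expectation, E[# K_4] = C(239, 4) · (1/2)^6 = 132563501 / 64 = 2071304.703125.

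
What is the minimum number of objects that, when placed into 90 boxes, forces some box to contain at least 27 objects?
n = (27 − 1)·90 + 1 = 2341

By the generalised pigeonhole principle, to guarantee some box contains ≥ r objects we need more than (r − 1) · k objects total. Threshold: n = (r − 1) · k + 1. With r = 27 and k = 90: n = 26 · 90 + 1 = 2340 + 1 = 2341. For n = 2340 = 26 · 90, we can put exactly 26 objects in every box, avoiding 27 in any single one — so 2341 is tight.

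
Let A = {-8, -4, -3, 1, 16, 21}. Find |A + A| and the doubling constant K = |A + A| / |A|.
K = |A + A| / |A| = 18/6 = 3

Enumerate A + A = {a + b : a, b ∈ A}. With |A| = 6, there are |A|^2 = 36 ordered sum pairs; collecting distinct values, A + A = {-16, -12, -11, -8, -7, -6, -3, -2, 2, 8, 12, 13, 17, 18, 22, 32, 37, 42}, so |A + A| = 18. Thus K = 18/6 = 3. For comparison, the minimum possible |A + A| over all 6-element sets is 2·6 − 1 = 11 (so min K = 11/6), attained only by arithmetic progressions.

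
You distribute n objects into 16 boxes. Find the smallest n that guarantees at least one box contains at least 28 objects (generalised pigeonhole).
n = (28 − 1)·16 + 1 = 433

By the generalised pigeonhole principle, to guarantee some box contains ≥ r objects we need more than (r − 1) · k objects total. Threshold: n = (r − 1) · k + 1. With r = 28 and k = 16: n = 27 · 16 + 1 = 432 + 1 = 433. For n = 432 = 27 · 16, we can put exactly 27 objects in every box, avoiding 28 in any single one — so 433 is tight.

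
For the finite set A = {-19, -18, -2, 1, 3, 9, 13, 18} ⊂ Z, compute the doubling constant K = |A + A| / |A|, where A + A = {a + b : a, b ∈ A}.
K = |A + A| / |A| = 34/8 = 17/4

Enumerate A + A = {a + b : a, b ∈ A}. With |A| = 8, there are |A|^2 = 64 ordered sum pairs; collecting distinct values, A + A = {-38, -37, -36, -21, -20, -18, -17, -16, -15, -10, -9, -6, -5, -4, -1, 0, 1, 2, 4, 6, 7, 10, 11, 12, 14, 16, 18, 19, 21, 22, 26, 27, 31, 36}, so |A + A| = 34. Thus K = 34/8 = 17/4. For comparison, the minimum possible |A + A| over all 8-element sets is 2·8 − 1 = 15 (so min K = 15/8), attained only by arithmetic progressions.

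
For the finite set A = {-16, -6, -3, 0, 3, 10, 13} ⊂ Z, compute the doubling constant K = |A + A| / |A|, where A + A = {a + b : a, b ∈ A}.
K = |A + A| / |A| = 20/7

Enumerate A + A = {a + b : a, b ∈ A}. With |A| = 7, there are |A|^2 = 49 ordered sum pairs; collecting distinct values, A + A = {-32, -22, -19, -16, -13, -12, -9, -6, -3, 0, 3, 4, 6, 7, 10, 13, 16, 20, 23, 26}, so |A + A| = 20. Thus K = 20/7. For comparison, the minimum possible |A + A| over all 7-element sets is 2·7 − 1 = 13 (so min K = 13/7), attained only by arithmetic progressions.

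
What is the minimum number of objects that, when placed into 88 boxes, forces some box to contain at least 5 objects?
n = (5 − 1)·88 + 1 = 353

By the generalised pigeonhole principle, to guarantee some box contains ≥ r objects we need more than (r − 1) · k objects total. Threshold: n = (r − 1) · k + 1. With r = 5 and k = 88: n = 4 · 88 + 1 = 352 + 1 = 353. For n = 352 = 4 · 88, we can put exactly 4 objects in every box, avoiding 5 in any single one — so 353 is tight.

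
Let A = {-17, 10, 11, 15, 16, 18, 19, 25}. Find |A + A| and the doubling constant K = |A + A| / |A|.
K = |A + A| / |A| = 30/8 = 15/4

Enumerate A + A = {a + b : a, b ∈ A}. With |A| = 8, there are |A|^2 = 64 ordered sum pairs; collecting distinct values, A + A = {-34, -7, -6, -2, -1, 1, 2, 8, 20, 21, 22, 25, 26, 27, 28, 29, 30, 31, 32, 33, 34, 35, 36, 37, 38, 40, 41, 43, 44, 50}, so |A + A| = 30. Thus K = 30/8 = 15/4. For comparison, the minimum possible |A + A| over all 8-element sets is 2·8 − 1 = 15 (so min K = 15/8), attained only by arithmetic progressions.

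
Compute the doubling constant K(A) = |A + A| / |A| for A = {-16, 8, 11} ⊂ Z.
K = |A + A| / |A| = 6/3 = 2

Enumerate A + A = {a + b : a, b ∈ A}. With |A| = 3, there are |A|^2 = 9 ordered sum pairs; collecting distinct values, A + A = {-32, -8, -5, 16, 19, 22}, so |A + A| = 6. Thus K = 6/3 = 2. For comparison, the minimum possible |A + A| over all 3-element sets is 2·3 − 1 = 5 (so min K = 5/3), attained only by arithmetic progressions.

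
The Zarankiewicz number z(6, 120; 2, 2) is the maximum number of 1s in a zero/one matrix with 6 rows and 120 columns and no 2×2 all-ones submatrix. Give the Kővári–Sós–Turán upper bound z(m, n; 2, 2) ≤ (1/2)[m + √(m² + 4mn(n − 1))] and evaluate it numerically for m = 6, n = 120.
z(6, 120; 2, 2) ≤ (1/2)[6 + √(6² + 4·6·120·119)] = (1/2)[6 + √342756] = 295.7268

Kővári–Sós–Turán: let r_1, ..., r_6 be the row sums and z = Σ r_i the total number of 1s. Each pair of columns can share at most one row with both entries 1 (else a 2×2 all-ones block appears), so Σ_i C(r_i, 2) ≤ C(120, 2) = 7140. By convexity Σ_i C(r_i, 2) ≥ 6·C(z/6, 2) = z(z − 6)/(2·6), giving z² − 6z − 6·120·119 ≤ 0 and hence z ≤ (1/2)[6 + √(36 + 4·85680)] = (1/2)[6 + √342756] ≈ (1/2)(6 + 585.4537) = 295.7268.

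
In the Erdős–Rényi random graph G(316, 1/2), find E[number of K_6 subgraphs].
E[# K_6] = C(316, 6) · (1/2)^C(6, 2) = 1318420990068 / 2^15 = 329605247517/8192 ≈ 40235015.566040

For each 6-subset S of vertices (there are C(316, 6) = 1318420990068 such S), let X_S = 1 if S induces a K_6 (all C(6, 2) = 15 edges present). Then P(X_S = 1) = (1/2)^15 = 1/32768. By linearity of expectation, E[# K_6] = C(316, 6) · (1/2)^15 = 1318420990068 / 32768 = 329605247517/8192 ≈ 40235015.566040.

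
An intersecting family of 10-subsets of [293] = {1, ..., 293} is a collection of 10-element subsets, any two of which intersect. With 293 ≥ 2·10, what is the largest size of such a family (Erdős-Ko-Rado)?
max |F| = C(292, 9) = 37550200986000560

Erdős-Ko-Rado (1961): when n ≥ 2k, max |F| = C(n−1, k−1). The bound is attained by the star {A : i ∈ A} for any fixed i ∈ [n]. Here C(293−1, 10−1) = C(292, 9) = 37550200986000560.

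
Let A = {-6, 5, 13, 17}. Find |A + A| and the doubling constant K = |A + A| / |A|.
K = |A + A| / |A| = 10/4 = 5/2

Enumerate A + A = {a + b : a, b ∈ A}. With |A| = 4, there are |A|^2 = 16 ordered sum pairs; collecting distinct values, A + A = {-12, -1, 7, 10, 11, 18, 22, 26, 30, 34}, so |A + A| = 10. Thus K = 10/4 = 5/2. For comparison, the minimum possible |A + A| over all 4-element sets is 2·4 − 1 = 7 (so min K = 7/4), attained only by arithmetic progressions.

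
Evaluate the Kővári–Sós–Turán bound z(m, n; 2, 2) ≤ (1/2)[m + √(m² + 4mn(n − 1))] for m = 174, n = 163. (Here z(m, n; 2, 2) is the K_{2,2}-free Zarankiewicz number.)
z(174, 163; 2, 2) ≤ (1/2)[174 + √(174² + 4·174·163·162)] = (1/2)[174 + √18408852] = 2232.2769

Kővári–Sós–Turán: let r_1, ..., r_174 be the row sums and z = Σ r_i the total number of 1s. Each pair of columns can share at most one row with both entries 1 (else a 2×2 all-ones block appears), so Σ_i C(r_i, 2) ≤ C(163, 2) = 13203. By convexity Σ_i C(r_i, 2) ≥ 174·C(z/174, 2) = z(z − 174)/(2·174), giving z² − 174z − 174·163·162 ≤ 0 and hence z ≤ (1/2)[174 + √(30276 + 4·4594644)] = (1/2)[174 + √18408852] ≈ (1/2)(174 + 4290.5538) = 2232.2769.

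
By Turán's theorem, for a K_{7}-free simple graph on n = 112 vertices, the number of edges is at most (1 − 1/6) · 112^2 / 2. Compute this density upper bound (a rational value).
Turán density bound = (5/6) · 112^2/2 = 15680/3 ≈ 5226.6667

Turán's theorem: ex(n, K_{r+1}) is achieved by the complete r-partite Turán graph T(n, r) with parts as balanced as possible, and is at most (1 − 1/r) · n^2/2. For r = 6, n = 112: the density bound is (5/6) · 12544/2 = 15680/3 ≈ 5226.6667. The integer-valued extremum is e(T(112, 6)) = 5226, which is strictly less than the density bound 15680/3 since 6 ∤ 112 (the parts of T(112, 6) cannot all be equal).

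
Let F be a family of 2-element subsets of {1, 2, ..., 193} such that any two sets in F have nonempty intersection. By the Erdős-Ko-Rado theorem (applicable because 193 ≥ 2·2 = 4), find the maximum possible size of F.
max |F| = C(192, 1) = 192

The Erdős-Ko-Rado theorem states: for n ≥ 2k, an intersecting family of k-subsets of an n-element set has size at most C(n − 1, k − 1), with equality for 'star' families {A ⊆ [n] : |A| = k, i ∈ A} (fix an element i). For n = 193, k = 2: C(192, 1) = 192.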